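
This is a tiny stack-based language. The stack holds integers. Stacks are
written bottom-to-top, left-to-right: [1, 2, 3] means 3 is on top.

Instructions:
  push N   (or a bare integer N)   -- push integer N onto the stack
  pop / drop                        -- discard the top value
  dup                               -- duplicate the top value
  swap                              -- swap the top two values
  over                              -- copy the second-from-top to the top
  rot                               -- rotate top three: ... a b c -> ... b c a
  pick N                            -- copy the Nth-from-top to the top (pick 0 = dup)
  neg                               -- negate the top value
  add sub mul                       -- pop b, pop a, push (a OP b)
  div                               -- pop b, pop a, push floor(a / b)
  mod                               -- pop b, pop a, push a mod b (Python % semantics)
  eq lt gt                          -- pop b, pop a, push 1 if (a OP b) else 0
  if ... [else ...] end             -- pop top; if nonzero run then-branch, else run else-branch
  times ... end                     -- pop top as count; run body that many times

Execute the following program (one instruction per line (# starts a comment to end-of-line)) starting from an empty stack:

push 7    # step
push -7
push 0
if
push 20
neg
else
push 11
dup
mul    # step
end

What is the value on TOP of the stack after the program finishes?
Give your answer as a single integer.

After 'push 7': [7]
After 'push -7': [7, -7]
After 'push 0': [7, -7, 0]
After 'if': [7, -7]
After 'push 11': [7, -7, 11]
After 'dup': [7, -7, 11, 11]
After 'mul': [7, -7, 121]

Answer: 121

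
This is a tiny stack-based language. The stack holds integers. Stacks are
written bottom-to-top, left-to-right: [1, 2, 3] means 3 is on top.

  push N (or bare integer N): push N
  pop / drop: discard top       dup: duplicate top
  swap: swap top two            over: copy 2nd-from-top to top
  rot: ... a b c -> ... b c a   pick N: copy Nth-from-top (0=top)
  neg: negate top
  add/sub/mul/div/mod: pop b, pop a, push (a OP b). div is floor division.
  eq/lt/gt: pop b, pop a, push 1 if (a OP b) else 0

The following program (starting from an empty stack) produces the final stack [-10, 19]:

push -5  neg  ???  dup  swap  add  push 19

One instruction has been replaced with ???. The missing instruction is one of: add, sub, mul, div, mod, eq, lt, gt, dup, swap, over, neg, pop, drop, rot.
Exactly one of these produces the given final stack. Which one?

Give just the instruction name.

Answer: neg

Derivation:
Stack before ???: [5]
Stack after ???:  [-5]
The instruction that transforms [5] -> [-5] is: neg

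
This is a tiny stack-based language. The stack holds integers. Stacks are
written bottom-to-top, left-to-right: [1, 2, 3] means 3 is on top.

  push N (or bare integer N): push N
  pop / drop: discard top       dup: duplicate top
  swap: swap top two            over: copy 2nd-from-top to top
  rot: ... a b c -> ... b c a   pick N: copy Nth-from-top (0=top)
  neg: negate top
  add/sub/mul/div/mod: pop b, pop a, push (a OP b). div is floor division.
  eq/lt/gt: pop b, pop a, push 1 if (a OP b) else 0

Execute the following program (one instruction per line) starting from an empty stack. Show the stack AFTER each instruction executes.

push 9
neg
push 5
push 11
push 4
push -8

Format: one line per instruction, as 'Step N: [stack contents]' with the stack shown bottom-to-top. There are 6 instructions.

Step 1: [9]
Step 2: [-9]
Step 3: [-9, 5]
Step 4: [-9, 5, 11]
Step 5: [-9, 5, 11, 4]
Step 6: [-9, 5, 11, 4, -8]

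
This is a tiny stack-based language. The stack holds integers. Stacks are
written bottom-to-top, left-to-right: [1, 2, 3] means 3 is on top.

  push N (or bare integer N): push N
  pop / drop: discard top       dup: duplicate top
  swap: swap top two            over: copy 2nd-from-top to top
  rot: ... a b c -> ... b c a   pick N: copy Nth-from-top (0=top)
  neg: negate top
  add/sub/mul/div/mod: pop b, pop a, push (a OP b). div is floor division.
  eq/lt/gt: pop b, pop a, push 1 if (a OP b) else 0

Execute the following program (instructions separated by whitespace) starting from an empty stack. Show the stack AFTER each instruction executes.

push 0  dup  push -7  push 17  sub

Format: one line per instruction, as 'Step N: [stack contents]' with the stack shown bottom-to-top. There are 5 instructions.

Step 1: [0]
Step 2: [0, 0]
Step 3: [0, 0, -7]
Step 4: [0, 0, -7, 17]
Step 5: [0, 0, -24]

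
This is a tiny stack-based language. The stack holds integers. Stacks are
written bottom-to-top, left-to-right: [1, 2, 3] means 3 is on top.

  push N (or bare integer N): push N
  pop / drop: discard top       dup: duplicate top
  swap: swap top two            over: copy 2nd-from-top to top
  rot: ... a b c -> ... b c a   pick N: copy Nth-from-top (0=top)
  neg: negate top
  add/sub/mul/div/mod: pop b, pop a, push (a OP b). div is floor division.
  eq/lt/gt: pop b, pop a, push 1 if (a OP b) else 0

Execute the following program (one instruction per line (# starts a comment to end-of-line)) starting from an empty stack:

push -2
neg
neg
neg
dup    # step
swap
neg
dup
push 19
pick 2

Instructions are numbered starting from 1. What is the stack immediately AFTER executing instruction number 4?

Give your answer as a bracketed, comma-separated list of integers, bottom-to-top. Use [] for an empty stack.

Step 1 ('push -2'): [-2]
Step 2 ('neg'): [2]
Step 3 ('neg'): [-2]
Step 4 ('neg'): [2]

Answer: [2]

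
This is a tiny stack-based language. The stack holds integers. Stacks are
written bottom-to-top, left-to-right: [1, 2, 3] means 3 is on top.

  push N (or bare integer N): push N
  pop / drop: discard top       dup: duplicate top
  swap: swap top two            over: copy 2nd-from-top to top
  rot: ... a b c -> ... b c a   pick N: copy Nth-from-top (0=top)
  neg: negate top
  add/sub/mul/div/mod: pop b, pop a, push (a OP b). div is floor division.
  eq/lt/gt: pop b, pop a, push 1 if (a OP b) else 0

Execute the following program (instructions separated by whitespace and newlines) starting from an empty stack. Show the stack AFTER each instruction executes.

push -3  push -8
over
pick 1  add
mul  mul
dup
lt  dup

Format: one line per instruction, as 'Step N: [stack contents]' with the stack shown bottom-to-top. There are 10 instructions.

Step 1: [-3]
Step 2: [-3, -8]
Step 3: [-3, -8, -3]
Step 4: [-3, -8, -3, -8]
Step 5: [-3, -8, -11]
Step 6: [-3, 88]
Step 7: [-264]
Step 8: [-264, -264]
Step 9: [0]
Step 10: [0, 0]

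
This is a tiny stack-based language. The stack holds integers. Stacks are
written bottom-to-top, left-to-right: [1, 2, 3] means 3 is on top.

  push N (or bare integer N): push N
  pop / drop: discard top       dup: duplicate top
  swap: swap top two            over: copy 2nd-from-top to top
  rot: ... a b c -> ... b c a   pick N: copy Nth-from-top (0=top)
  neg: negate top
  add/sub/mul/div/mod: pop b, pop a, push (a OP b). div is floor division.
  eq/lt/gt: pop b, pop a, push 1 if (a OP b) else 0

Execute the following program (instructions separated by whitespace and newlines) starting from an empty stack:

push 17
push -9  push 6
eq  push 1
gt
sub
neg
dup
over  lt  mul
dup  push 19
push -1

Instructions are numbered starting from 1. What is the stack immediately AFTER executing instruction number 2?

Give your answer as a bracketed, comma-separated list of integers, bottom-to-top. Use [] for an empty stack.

Step 1 ('push 17'): [17]
Step 2 ('push -9'): [17, -9]

Answer: [17, -9]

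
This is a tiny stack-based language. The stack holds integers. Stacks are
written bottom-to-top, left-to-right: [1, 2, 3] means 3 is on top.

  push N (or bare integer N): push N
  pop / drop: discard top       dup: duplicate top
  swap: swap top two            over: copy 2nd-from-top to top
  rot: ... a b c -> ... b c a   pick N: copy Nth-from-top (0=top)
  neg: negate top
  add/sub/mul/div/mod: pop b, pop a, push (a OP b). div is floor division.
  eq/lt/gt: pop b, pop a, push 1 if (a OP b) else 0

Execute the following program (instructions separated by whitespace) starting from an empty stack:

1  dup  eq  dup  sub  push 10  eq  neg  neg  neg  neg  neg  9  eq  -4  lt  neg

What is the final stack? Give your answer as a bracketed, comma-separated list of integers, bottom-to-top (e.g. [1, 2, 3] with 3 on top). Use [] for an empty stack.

After 'push 1': [1]
After 'dup': [1, 1]
After 'eq': [1]
After 'dup': [1, 1]
After 'sub': [0]
After 'push 10': [0, 10]
After 'eq': [0]
After 'neg': [0]
After 'neg': [0]
After 'neg': [0]
After 'neg': [0]
After 'neg': [0]
After 'push 9': [0, 9]
After 'eq': [0]
After 'push -4': [0, -4]
After 'lt': [0]
After 'neg': [0]

Answer: [0]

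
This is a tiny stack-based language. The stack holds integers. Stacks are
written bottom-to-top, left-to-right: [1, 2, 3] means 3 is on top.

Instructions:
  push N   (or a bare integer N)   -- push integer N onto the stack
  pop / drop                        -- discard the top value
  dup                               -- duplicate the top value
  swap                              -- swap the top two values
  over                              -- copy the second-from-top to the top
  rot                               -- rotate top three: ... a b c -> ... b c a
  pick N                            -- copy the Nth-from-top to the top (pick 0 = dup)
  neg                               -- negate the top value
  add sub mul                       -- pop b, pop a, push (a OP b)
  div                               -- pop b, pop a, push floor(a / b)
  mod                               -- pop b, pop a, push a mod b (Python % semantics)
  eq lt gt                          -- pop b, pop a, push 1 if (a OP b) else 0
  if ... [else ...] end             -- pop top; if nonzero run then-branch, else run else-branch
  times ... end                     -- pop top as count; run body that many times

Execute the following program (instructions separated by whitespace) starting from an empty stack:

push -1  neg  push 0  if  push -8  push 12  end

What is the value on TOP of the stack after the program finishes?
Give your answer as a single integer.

Answer: 1

Derivation:
After 'push -1': [-1]
After 'neg': [1]
After 'push 0': [1, 0]
After 'if': [1]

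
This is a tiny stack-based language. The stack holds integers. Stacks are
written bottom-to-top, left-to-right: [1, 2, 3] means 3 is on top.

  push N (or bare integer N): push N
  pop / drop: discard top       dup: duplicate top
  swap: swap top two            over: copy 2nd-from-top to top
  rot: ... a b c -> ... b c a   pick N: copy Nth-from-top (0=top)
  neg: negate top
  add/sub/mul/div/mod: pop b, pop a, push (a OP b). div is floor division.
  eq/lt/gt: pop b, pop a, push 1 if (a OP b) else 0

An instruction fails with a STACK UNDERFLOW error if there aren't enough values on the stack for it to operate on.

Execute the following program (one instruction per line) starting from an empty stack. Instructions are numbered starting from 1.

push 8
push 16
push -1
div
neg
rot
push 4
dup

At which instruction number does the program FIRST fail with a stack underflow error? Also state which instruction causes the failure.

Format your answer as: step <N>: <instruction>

Answer: step 6: rot

Derivation:
Step 1 ('push 8'): stack = [8], depth = 1
Step 2 ('push 16'): stack = [8, 16], depth = 2
Step 3 ('push -1'): stack = [8, 16, -1], depth = 3
Step 4 ('div'): stack = [8, -16], depth = 2
Step 5 ('neg'): stack = [8, 16], depth = 2
Step 6 ('rot'): needs 3 value(s) but depth is 2 — STACK UNDERFLOW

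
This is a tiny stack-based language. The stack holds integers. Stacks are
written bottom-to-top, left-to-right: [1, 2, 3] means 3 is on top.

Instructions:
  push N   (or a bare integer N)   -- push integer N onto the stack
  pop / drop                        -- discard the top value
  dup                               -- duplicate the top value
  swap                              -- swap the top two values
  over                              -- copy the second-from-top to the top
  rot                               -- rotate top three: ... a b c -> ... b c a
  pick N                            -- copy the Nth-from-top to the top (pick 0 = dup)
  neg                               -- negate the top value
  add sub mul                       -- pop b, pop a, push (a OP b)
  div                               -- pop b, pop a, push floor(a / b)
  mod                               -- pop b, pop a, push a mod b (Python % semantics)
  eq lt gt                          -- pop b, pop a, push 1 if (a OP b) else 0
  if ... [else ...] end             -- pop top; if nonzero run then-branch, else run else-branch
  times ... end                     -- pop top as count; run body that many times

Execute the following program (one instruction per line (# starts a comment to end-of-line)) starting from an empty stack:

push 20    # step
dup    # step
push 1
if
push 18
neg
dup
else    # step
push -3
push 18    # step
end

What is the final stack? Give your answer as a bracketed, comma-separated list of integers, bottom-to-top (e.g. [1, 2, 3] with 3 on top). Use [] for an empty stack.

After 'push 20': [20]
After 'dup': [20, 20]
After 'push 1': [20, 20, 1]
After 'if': [20, 20]
After 'push 18': [20, 20, 18]
After 'neg': [20, 20, -18]
After 'dup': [20, 20, -18, -18]

Answer: [20, 20, -18, -18]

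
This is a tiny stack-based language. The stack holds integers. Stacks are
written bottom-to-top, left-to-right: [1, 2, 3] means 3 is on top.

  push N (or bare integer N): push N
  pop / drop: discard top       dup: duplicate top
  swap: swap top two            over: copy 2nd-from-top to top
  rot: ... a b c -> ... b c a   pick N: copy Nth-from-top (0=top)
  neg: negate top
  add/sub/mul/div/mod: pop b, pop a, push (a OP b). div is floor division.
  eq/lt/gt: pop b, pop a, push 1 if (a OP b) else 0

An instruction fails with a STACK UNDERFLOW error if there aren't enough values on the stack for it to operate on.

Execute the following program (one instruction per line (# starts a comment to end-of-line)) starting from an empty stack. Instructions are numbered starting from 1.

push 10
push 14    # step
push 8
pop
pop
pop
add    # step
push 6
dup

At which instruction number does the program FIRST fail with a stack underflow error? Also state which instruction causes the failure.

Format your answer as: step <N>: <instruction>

Step 1 ('push 10'): stack = [10], depth = 1
Step 2 ('push 14'): stack = [10, 14], depth = 2
Step 3 ('push 8'): stack = [10, 14, 8], depth = 3
Step 4 ('pop'): stack = [10, 14], depth = 2
Step 5 ('pop'): stack = [10], depth = 1
Step 6 ('pop'): stack = [], depth = 0
Step 7 ('add'): needs 2 value(s) but depth is 0 — STACK UNDERFLOW

Answer: step 7: add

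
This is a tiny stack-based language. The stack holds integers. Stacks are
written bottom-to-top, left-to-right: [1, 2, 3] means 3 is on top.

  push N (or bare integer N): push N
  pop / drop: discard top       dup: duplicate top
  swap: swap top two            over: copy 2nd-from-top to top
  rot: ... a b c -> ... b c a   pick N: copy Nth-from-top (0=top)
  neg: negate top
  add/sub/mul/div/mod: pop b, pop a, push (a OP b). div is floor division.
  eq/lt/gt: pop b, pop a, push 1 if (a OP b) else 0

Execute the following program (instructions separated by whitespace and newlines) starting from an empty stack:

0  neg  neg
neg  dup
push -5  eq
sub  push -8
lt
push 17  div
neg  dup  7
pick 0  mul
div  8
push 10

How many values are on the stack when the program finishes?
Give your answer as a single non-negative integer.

After 'push 0': stack = [0] (depth 1)
After 'neg': stack = [0] (depth 1)
After 'neg': stack = [0] (depth 1)
After 'neg': stack = [0] (depth 1)
After 'dup': stack = [0, 0] (depth 2)
After 'push -5': stack = [0, 0, -5] (depth 3)
After 'eq': stack = [0, 0] (depth 2)
After 'sub': stack = [0] (depth 1)
After 'push -8': stack = [0, -8] (depth 2)
After 'lt': stack = [0] (depth 1)
After 'push 17': stack = [0, 17] (depth 2)
After 'div': stack = [0] (depth 1)
After 'neg': stack = [0] (depth 1)
After 'dup': stack = [0, 0] (depth 2)
After 'push 7': stack = [0, 0, 7] (depth 3)
After 'pick 0': stack = [0, 0, 7, 7] (depth 4)
After 'mul': stack = [0, 0, 49] (depth 3)
After 'div': stack = [0, 0] (depth 2)
After 'push 8': stack = [0, 0, 8] (depth 3)
After 'push 10': stack = [0, 0, 8, 10] (depth 4)

Answer: 4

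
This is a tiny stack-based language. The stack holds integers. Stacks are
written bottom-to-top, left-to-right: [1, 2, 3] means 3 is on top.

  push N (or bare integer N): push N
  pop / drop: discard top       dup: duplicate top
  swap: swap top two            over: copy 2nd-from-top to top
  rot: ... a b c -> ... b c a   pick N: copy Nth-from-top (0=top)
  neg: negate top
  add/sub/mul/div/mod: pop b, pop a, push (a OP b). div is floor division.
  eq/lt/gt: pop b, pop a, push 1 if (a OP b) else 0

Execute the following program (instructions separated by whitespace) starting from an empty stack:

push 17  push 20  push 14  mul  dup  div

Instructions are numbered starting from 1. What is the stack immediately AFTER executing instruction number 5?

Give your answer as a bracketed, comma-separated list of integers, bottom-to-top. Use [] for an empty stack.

Step 1 ('push 17'): [17]
Step 2 ('push 20'): [17, 20]
Step 3 ('push 14'): [17, 20, 14]
Step 4 ('mul'): [17, 280]
Step 5 ('dup'): [17, 280, 280]

Answer: [17, 280, 280]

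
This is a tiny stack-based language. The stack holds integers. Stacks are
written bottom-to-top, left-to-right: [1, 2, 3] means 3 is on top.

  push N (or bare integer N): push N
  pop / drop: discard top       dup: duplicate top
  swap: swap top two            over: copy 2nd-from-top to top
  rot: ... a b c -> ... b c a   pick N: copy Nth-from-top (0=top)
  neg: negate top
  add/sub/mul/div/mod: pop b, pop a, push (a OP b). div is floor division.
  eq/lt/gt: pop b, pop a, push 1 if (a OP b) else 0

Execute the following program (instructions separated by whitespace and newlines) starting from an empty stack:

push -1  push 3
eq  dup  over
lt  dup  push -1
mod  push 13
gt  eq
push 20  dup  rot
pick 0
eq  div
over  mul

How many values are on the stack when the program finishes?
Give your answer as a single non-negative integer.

Answer: 3

Derivation:
After 'push -1': stack = [-1] (depth 1)
After 'push 3': stack = [-1, 3] (depth 2)
After 'eq': stack = [0] (depth 1)
After 'dup': stack = [0, 0] (depth 2)
After 'over': stack = [0, 0, 0] (depth 3)
After 'lt': stack = [0, 0] (depth 2)
After 'dup': stack = [0, 0, 0] (depth 3)
After 'push -1': stack = [0, 0, 0, -1] (depth 4)
After 'mod': stack = [0, 0, 0] (depth 3)
After 'push 13': stack = [0, 0, 0, 13] (depth 4)
After 'gt': stack = [0, 0, 0] (depth 3)
After 'eq': stack = [0, 1] (depth 2)
After 'push 20': stack = [0, 1, 20] (depth 3)
After 'dup': stack = [0, 1, 20, 20] (depth 4)
After 'rot': stack = [0, 20, 20, 1] (depth 4)
After 'pick 0': stack = [0, 20, 20, 1, 1] (depth 5)
After 'eq': stack = [0, 20, 20, 1] (depth 4)
After 'div': stack = [0, 20, 20] (depth 3)
After 'over': stack = [0, 20, 20, 20] (depth 4)
After 'mul': stack = [0, 20, 400] (depth 3)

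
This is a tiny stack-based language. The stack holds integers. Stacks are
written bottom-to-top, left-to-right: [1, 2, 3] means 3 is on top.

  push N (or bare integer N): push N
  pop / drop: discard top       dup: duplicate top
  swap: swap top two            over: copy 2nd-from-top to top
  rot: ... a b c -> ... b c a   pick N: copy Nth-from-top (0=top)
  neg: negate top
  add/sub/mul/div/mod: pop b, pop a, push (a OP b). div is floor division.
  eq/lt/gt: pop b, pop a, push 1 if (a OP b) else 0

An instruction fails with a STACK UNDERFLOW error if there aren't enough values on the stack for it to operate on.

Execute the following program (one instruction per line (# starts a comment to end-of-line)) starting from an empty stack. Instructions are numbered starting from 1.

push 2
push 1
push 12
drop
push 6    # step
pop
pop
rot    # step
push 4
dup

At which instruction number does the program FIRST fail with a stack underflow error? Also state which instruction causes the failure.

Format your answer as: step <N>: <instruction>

Step 1 ('push 2'): stack = [2], depth = 1
Step 2 ('push 1'): stack = [2, 1], depth = 2
Step 3 ('push 12'): stack = [2, 1, 12], depth = 3
Step 4 ('drop'): stack = [2, 1], depth = 2
Step 5 ('push 6'): stack = [2, 1, 6], depth = 3
Step 6 ('pop'): stack = [2, 1], depth = 2
Step 7 ('pop'): stack = [2], depth = 1
Step 8 ('rot'): needs 3 value(s) but depth is 1 — STACK UNDERFLOW

Answer: step 8: rot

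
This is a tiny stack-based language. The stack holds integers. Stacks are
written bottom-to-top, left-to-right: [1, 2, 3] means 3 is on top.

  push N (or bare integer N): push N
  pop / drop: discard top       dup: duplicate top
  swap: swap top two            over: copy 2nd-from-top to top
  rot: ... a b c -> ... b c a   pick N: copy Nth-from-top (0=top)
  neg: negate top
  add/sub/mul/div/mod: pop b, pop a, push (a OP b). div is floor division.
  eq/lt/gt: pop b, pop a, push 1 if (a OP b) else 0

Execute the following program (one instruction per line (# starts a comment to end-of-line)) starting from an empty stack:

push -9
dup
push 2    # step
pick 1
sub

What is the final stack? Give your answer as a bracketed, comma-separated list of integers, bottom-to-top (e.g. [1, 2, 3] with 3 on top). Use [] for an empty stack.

After 'push -9': [-9]
After 'dup': [-9, -9]
After 'push 2': [-9, -9, 2]
After 'pick 1': [-9, -9, 2, -9]
After 'sub': [-9, -9, 11]

Answer: [-9, -9, 11]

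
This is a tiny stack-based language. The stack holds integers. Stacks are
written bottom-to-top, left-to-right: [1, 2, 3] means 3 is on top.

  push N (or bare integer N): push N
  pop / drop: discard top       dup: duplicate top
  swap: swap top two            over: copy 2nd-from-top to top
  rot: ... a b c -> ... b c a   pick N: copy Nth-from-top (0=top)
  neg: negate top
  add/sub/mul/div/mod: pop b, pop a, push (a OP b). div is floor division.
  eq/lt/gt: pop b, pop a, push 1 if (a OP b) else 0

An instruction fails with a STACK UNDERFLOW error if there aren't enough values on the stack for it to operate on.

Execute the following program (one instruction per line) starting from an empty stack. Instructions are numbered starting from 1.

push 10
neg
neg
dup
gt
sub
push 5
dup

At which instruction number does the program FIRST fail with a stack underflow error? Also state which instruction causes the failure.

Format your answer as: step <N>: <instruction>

Step 1 ('push 10'): stack = [10], depth = 1
Step 2 ('neg'): stack = [-10], depth = 1
Step 3 ('neg'): stack = [10], depth = 1
Step 4 ('dup'): stack = [10, 10], depth = 2
Step 5 ('gt'): stack = [0], depth = 1
Step 6 ('sub'): needs 2 value(s) but depth is 1 — STACK UNDERFLOW

Answer: step 6: sub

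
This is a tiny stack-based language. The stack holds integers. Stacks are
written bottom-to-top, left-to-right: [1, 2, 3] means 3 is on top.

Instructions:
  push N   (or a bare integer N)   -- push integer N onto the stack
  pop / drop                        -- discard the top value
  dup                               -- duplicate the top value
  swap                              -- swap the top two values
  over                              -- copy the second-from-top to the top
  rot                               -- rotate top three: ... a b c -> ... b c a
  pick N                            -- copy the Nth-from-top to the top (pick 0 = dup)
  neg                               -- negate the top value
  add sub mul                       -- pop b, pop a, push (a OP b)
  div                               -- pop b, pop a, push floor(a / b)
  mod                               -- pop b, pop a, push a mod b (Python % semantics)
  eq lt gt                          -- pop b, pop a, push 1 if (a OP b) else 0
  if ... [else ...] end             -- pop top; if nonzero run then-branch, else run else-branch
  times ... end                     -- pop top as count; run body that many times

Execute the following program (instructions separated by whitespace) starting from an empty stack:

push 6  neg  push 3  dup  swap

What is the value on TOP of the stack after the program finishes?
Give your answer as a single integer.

After 'push 6': [6]
After 'neg': [-6]
After 'push 3': [-6, 3]
After 'dup': [-6, 3, 3]
After 'swap': [-6, 3, 3]

Answer: 3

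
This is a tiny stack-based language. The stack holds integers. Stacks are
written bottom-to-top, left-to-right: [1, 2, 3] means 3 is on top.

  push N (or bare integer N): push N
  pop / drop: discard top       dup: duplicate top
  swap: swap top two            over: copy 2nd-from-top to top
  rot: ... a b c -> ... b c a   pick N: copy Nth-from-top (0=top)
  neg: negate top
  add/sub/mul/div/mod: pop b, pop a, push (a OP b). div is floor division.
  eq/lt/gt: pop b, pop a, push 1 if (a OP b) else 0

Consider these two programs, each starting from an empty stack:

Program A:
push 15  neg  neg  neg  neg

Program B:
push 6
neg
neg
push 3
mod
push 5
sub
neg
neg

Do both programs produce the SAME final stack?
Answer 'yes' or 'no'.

Answer: no

Derivation:
Program A trace:
  After 'push 15': [15]
  After 'neg': [-15]
  After 'neg': [15]
  After 'neg': [-15]
  After 'neg': [15]
Program A final stack: [15]

Program B trace:
  After 'push 6': [6]
  After 'neg': [-6]
  After 'neg': [6]
  After 'push 3': [6, 3]
  After 'mod': [0]
  After 'push 5': [0, 5]
  After 'sub': [-5]
  After 'neg': [5]
  After 'neg': [-5]
Program B final stack: [-5]
Same: no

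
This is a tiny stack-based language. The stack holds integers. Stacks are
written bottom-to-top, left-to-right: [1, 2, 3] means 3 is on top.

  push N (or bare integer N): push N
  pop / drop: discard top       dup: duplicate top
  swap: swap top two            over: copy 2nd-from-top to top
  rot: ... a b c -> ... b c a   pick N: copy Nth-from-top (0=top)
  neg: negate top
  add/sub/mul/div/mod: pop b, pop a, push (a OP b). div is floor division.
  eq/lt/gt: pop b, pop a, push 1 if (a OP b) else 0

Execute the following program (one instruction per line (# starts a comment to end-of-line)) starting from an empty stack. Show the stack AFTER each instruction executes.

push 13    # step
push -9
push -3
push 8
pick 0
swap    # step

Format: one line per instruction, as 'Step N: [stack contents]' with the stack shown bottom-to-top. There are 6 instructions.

Step 1: [13]
Step 2: [13, -9]
Step 3: [13, -9, -3]
Step 4: [13, -9, -3, 8]
Step 5: [13, -9, -3, 8, 8]
Step 6: [13, -9, -3, 8, 8]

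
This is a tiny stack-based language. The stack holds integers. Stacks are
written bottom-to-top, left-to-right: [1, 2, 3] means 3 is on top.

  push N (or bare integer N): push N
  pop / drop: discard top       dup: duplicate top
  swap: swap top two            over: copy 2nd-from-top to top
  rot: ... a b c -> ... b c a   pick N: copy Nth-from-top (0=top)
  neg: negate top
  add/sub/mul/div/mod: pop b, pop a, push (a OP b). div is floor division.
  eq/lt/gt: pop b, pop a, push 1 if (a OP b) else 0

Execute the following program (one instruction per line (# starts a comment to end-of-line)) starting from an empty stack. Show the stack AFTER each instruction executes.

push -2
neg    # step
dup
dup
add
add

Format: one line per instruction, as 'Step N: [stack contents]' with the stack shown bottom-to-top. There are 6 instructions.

Step 1: [-2]
Step 2: [2]
Step 3: [2, 2]
Step 4: [2, 2, 2]
Step 5: [2, 4]
Step 6: [6]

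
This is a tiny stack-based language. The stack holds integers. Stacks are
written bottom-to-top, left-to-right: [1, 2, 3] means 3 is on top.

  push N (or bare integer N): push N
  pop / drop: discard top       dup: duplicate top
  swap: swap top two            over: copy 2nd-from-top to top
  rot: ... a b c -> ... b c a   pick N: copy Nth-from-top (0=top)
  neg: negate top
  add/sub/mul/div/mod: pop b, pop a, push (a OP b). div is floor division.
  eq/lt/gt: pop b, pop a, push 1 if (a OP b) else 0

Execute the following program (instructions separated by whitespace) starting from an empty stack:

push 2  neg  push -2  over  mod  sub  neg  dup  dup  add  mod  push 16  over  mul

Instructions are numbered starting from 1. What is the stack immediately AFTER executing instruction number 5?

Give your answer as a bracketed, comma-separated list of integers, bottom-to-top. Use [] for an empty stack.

Step 1 ('push 2'): [2]
Step 2 ('neg'): [-2]
Step 3 ('push -2'): [-2, -2]
Step 4 ('over'): [-2, -2, -2]
Step 5 ('mod'): [-2, 0]

Answer: [-2, 0]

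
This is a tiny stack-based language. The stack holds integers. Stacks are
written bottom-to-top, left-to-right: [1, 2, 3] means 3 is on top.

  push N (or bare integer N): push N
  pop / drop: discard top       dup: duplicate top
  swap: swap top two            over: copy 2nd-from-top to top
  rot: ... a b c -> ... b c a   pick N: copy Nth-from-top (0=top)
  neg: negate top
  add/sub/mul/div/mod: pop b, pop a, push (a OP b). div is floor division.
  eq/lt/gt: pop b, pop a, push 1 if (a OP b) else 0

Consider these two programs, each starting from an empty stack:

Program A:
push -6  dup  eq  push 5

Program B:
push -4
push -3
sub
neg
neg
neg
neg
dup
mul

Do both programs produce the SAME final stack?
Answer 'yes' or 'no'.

Program A trace:
  After 'push -6': [-6]
  After 'dup': [-6, -6]
  After 'eq': [1]
  After 'push 5': [1, 5]
Program A final stack: [1, 5]

Program B trace:
  After 'push -4': [-4]
  After 'push -3': [-4, -3]
  After 'sub': [-1]
  After 'neg': [1]
  After 'neg': [-1]
  After 'neg': [1]
  After 'neg': [-1]
  After 'dup': [-1, -1]
  After 'mul': [1]
Program B final stack: [1]
Same: no

Answer: no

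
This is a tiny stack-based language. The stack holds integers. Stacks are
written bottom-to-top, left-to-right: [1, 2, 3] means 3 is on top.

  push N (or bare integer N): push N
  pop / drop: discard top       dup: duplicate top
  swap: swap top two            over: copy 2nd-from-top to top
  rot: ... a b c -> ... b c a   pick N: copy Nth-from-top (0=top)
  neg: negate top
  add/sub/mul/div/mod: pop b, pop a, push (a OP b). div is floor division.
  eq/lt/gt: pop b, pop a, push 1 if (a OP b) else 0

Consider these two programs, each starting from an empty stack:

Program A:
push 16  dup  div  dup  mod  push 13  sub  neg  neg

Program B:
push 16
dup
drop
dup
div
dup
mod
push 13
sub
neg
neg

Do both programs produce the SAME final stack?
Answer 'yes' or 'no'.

Program A trace:
  After 'push 16': [16]
  After 'dup': [16, 16]
  After 'div': [1]
  After 'dup': [1, 1]
  After 'mod': [0]
  After 'push 13': [0, 13]
  After 'sub': [-13]
  After 'neg': [13]
  After 'neg': [-13]
Program A final stack: [-13]

Program B trace:
  After 'push 16': [16]
  After 'dup': [16, 16]
  After 'drop': [16]
  After 'dup': [16, 16]
  After 'div': [1]
  After 'dup': [1, 1]
  After 'mod': [0]
  After 'push 13': [0, 13]
  After 'sub': [-13]
  After 'neg': [13]
  After 'neg': [-13]
Program B final stack: [-13]
Same: yes

Answer: yes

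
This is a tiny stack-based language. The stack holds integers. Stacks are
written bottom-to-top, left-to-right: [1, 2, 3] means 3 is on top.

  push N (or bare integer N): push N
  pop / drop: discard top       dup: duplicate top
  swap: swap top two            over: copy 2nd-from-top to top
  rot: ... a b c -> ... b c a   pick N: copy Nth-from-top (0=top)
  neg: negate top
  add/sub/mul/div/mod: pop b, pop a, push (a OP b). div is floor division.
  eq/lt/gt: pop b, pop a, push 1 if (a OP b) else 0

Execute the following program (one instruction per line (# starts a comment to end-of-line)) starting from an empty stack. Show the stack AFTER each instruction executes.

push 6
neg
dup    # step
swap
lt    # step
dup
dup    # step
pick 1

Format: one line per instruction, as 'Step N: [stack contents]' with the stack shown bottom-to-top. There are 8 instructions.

Step 1: [6]
Step 2: [-6]
Step 3: [-6, -6]
Step 4: [-6, -6]
Step 5: [0]
Step 6: [0, 0]
Step 7: [0, 0, 0]
Step 8: [0, 0, 0, 0]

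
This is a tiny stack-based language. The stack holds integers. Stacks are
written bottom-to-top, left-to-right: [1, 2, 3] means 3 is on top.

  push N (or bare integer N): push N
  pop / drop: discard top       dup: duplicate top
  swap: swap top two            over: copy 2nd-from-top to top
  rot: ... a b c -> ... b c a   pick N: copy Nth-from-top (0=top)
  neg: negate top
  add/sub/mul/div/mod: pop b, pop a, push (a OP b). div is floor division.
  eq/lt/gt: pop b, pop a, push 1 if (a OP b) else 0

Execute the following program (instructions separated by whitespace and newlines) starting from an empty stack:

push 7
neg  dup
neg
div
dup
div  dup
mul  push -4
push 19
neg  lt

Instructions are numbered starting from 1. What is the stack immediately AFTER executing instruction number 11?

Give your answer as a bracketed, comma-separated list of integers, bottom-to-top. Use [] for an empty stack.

Step 1 ('push 7'): [7]
Step 2 ('neg'): [-7]
Step 3 ('dup'): [-7, -7]
Step 4 ('neg'): [-7, 7]
Step 5 ('div'): [-1]
Step 6 ('dup'): [-1, -1]
Step 7 ('div'): [1]
Step 8 ('dup'): [1, 1]
Step 9 ('mul'): [1]
Step 10 ('push -4'): [1, -4]
Step 11 ('push 19'): [1, -4, 19]

Answer: [1, -4, 19]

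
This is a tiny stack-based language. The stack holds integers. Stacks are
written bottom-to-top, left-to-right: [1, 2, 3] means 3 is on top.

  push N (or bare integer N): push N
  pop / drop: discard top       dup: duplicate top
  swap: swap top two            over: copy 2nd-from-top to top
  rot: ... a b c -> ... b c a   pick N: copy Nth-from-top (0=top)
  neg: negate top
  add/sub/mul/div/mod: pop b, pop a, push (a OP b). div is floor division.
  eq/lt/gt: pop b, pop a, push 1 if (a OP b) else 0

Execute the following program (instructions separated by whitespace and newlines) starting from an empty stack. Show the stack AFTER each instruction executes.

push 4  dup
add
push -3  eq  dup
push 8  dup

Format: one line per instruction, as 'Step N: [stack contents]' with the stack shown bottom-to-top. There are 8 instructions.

Step 1: [4]
Step 2: [4, 4]
Step 3: [8]
Step 4: [8, -3]
Step 5: [0]
Step 6: [0, 0]
Step 7: [0, 0, 8]
Step 8: [0, 0, 8, 8]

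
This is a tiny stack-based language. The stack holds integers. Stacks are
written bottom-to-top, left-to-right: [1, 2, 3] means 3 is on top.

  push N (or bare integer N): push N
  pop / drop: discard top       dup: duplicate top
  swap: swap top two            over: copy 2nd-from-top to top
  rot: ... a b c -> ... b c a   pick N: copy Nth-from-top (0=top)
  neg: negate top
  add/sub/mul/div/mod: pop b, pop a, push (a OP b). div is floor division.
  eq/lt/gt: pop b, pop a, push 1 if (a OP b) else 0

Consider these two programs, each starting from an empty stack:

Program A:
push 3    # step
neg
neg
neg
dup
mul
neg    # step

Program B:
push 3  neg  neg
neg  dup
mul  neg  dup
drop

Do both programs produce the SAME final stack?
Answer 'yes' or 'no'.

Program A trace:
  After 'push 3': [3]
  After 'neg': [-3]
  After 'neg': [3]
  After 'neg': [-3]
  After 'dup': [-3, -3]
  After 'mul': [9]
  After 'neg': [-9]
Program A final stack: [-9]

Program B trace:
  After 'push 3': [3]
  After 'neg': [-3]
  After 'neg': [3]
  After 'neg': [-3]
  After 'dup': [-3, -3]
  After 'mul': [9]
  After 'neg': [-9]
  After 'dup': [-9, -9]
  After 'drop': [-9]
Program B final stack: [-9]
Same: yes

Answer: yes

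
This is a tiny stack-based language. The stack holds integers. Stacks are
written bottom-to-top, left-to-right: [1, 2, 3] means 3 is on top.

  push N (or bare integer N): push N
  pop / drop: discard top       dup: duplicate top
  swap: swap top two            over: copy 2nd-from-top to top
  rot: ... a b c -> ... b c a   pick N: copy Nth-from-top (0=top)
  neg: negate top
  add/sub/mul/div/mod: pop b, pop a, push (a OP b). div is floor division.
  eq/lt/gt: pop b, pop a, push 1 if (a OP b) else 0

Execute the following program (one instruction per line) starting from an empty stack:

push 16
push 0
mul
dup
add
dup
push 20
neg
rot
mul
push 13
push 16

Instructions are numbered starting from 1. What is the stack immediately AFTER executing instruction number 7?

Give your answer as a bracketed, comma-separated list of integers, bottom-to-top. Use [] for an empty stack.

Answer: [0, 0, 20]

Derivation:
Step 1 ('push 16'): [16]
Step 2 ('push 0'): [16, 0]
Step 3 ('mul'): [0]
Step 4 ('dup'): [0, 0]
Step 5 ('add'): [0]
Step 6 ('dup'): [0, 0]
Step 7 ('push 20'): [0, 0, 20]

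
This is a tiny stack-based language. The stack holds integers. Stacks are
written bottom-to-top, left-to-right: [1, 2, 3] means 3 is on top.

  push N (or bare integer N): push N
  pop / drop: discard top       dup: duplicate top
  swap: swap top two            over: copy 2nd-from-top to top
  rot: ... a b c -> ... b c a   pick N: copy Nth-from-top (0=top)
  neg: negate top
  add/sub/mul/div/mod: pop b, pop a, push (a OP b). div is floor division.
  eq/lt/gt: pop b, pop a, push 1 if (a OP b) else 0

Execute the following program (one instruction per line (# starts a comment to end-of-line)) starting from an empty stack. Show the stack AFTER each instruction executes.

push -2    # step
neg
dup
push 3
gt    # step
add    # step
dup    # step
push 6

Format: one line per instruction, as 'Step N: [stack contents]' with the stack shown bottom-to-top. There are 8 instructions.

Step 1: [-2]
Step 2: [2]
Step 3: [2, 2]
Step 4: [2, 2, 3]
Step 5: [2, 0]
Step 6: [2]
Step 7: [2, 2]
Step 8: [2, 2, 6]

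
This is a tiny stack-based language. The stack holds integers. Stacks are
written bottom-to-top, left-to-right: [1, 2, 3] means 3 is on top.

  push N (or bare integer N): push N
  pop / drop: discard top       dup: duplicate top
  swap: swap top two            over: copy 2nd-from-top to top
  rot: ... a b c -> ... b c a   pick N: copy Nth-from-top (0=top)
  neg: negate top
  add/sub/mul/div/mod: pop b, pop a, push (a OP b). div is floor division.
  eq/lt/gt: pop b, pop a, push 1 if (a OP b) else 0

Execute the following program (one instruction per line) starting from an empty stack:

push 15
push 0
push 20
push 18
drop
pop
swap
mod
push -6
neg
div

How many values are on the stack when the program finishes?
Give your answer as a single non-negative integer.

After 'push 15': stack = [15] (depth 1)
After 'push 0': stack = [15, 0] (depth 2)
After 'push 20': stack = [15, 0, 20] (depth 3)
After 'push 18': stack = [15, 0, 20, 18] (depth 4)
After 'drop': stack = [15, 0, 20] (depth 3)
After 'pop': stack = [15, 0] (depth 2)
After 'swap': stack = [0, 15] (depth 2)
After 'mod': stack = [0] (depth 1)
After 'push -6': stack = [0, -6] (depth 2)
After 'neg': stack = [0, 6] (depth 2)
After 'div': stack = [0] (depth 1)

Answer: 1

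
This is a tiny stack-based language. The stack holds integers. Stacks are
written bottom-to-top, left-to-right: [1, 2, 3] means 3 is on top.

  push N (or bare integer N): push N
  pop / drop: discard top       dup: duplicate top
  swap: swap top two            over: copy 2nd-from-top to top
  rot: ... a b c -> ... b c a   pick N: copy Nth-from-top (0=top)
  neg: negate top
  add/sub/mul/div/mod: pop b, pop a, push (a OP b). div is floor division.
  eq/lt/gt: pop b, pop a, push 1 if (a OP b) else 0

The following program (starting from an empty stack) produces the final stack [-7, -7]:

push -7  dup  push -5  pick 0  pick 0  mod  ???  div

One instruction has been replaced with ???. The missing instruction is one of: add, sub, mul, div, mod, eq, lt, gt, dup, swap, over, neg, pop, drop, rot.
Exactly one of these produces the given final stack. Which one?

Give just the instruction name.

Stack before ???: [-7, -7, -5, 0]
Stack after ???:  [-7, -7, 1]
The instruction that transforms [-7, -7, -5, 0] -> [-7, -7, 1] is: lt

Answer: lt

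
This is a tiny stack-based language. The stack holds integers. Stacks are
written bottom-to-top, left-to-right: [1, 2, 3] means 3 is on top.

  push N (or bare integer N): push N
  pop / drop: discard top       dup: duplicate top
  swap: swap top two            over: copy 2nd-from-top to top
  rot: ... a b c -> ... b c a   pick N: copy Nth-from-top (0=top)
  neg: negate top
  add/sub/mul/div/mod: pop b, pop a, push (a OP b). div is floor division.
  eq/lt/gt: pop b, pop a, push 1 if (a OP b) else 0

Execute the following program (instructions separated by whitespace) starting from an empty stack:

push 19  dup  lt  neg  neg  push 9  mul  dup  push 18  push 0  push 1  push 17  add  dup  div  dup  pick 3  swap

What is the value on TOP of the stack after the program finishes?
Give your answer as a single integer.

Answer: 1

Derivation:
After 'push 19': [19]
After 'dup': [19, 19]
After 'lt': [0]
After 'neg': [0]
After 'neg': [0]
After 'push 9': [0, 9]
After 'mul': [0]
After 'dup': [0, 0]
After 'push 18': [0, 0, 18]
After 'push 0': [0, 0, 18, 0]
After 'push 1': [0, 0, 18, 0, 1]
After 'push 17': [0, 0, 18, 0, 1, 17]
After 'add': [0, 0, 18, 0, 18]
After 'dup': [0, 0, 18, 0, 18, 18]
After 'div': [0, 0, 18, 0, 1]
After 'dup': [0, 0, 18, 0, 1, 1]
After 'pick 3': [0, 0, 18, 0, 1, 1, 18]
After 'swap': [0, 0, 18, 0, 1, 18, 1]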